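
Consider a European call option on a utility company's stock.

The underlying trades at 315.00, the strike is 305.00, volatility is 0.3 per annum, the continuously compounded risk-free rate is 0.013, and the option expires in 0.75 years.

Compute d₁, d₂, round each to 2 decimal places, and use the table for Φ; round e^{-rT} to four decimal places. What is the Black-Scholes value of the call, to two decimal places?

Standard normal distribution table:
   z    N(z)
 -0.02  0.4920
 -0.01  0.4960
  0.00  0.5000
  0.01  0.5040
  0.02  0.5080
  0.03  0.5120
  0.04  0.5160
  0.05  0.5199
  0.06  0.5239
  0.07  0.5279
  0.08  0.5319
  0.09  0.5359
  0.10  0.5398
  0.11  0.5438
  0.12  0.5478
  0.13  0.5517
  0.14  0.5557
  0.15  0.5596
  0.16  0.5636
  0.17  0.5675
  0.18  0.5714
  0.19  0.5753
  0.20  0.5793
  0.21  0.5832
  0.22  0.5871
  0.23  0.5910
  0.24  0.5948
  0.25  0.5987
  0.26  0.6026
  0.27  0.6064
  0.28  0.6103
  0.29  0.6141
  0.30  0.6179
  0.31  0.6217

σ√T = 0.3·√0.75 = 0.2598
d₁ = [ln(315/305) + (0.013 + 0.3²/2)·0.75] / 0.2598 = [0.0323 + 0.0435] / 0.2598 = 0.2916 ≈ 0.29
d₂ = d₁ − σ√T = 0.2916 − 0.2598 = 0.0318 ≈ 0.03
exp(−rT) = exp(−0.013·0.75) = 0.9903
N(d₁) = N(0.29) = 0.6141;  N(d₂) = N(0.03) = 0.5120
C = 315·0.6141 − 305·0.9903·0.5120 = 193.4415 − 154.6452 = 38.7963

38.80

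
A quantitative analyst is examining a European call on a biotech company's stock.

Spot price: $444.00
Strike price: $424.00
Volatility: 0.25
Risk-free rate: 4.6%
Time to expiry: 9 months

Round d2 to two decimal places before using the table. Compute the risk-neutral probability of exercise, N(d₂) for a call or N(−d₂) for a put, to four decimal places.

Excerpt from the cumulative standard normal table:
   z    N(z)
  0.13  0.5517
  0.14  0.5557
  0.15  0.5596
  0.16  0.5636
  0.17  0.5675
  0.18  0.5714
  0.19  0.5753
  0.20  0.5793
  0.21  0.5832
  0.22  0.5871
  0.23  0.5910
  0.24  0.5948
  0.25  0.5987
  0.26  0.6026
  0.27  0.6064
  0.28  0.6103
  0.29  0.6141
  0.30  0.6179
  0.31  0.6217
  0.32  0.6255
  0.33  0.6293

σ√T = 0.25 × 0.8660 = 0.2165
ln(S/K) + (r + σ²/2)T = ln(444/424) + (0.046 + 0.25²/2)·0.75 = 0.0461 + 0.0579 = 0.1040
d₁ = 0.1040 / 0.2165 = 0.4805 → 0.48
d₂ = d₁ − σ√T = 0.4805 − 0.2165 = 0.2640 → 0.26
Pr(exercise) under Q = N(d₂) = 0.6026

0.6026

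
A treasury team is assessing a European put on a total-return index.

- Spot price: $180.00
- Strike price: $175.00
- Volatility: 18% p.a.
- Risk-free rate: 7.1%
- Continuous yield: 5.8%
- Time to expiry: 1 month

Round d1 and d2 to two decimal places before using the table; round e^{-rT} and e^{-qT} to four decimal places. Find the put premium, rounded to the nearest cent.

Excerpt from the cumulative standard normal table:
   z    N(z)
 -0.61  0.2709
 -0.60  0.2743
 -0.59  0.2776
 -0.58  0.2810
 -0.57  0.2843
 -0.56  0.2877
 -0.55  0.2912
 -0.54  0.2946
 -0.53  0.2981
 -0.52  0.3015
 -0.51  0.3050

σ√T = 0.18·√0.08333 = 0.0520
d₁ = [ln(180/175) + (0.071 − 0.058 + 0.18²/2)·0.08333] / 0.0520 = [0.0282 + 0.0024] / 0.0520 = 0.5890 which rounds to 0.59
d₂ = d₁ − σ√T = 0.5890 − 0.0520 = 0.5370 which rounds to 0.54
exp(−qT) = exp(−0.058·0.08333) = 0.9952;  exp(−rT) = exp(−0.071·0.08333) = 0.9941
N(−d₂) = N(-0.54) = 0.2946;  N(−d₁) = N(-0.59) = 0.2776
P = 175·0.9941·0.2946 − 180·0.9952·0.2776 = 51.2508 − 49.7282 = 1.5227

$1.52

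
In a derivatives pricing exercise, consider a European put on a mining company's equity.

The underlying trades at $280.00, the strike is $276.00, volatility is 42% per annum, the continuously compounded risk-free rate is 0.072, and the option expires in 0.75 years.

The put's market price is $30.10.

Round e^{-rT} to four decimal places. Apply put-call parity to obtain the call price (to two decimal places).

$48.62

e^(−rT) = e^(−0.072·0.75) = 0.9474
Put-call parity: C − P = S − K·e^(−rT) = 280 − 276·0.9474 = 280 − 261.4824 = 18.5176
C = P + (C − P) = 30.10 + (18.5176) = 48.6176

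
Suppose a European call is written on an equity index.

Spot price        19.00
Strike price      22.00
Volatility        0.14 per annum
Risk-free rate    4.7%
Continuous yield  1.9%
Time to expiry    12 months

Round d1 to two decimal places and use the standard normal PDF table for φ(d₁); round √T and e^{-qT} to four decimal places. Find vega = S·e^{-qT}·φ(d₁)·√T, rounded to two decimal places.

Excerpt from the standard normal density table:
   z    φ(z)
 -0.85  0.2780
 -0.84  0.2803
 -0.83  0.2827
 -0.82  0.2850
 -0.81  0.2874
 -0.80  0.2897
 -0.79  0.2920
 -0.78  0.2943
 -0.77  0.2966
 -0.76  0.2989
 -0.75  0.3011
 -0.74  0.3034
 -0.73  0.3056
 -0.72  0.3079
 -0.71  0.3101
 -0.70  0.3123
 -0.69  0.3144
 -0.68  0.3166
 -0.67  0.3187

σ√T = 0.14·√1 = 0.1400
d₁ = [ln(19/22) + (0.047 − 0.019 + 0.14²/2)·1] / 0.1400 = [-0.1466 + 0.0378] / 0.1400 = -0.7772 which rounds to -0.78
√T = √1 = 1.0000
φ(d₁) = φ(-0.78) = 0.2943
exp(−qT) = exp(−0.019·1) = 0.9812
vega = S·exp(−qT)·φ(d₁)·√T = 19·0.9812·0.2943·1.0000 = 5.4866

5.49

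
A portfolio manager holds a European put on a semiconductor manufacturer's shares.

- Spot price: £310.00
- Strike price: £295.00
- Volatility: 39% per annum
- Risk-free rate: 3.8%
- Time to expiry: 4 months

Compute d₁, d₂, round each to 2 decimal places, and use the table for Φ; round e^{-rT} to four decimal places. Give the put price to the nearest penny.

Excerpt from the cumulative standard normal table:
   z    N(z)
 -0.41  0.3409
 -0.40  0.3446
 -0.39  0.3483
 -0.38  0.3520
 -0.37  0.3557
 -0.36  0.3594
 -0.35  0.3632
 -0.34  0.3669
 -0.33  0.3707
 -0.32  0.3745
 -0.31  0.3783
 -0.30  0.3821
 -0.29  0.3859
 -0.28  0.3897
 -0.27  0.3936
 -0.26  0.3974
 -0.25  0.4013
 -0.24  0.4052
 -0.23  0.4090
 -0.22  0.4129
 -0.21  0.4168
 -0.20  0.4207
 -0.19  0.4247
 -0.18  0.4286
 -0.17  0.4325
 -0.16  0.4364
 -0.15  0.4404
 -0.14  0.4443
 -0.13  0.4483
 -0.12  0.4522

σ√T = 0.39 × 0.5774 = 0.2252
d₁ = [ln(310/295) + (0.038 + 0.39²/2)·0.3333] / 0.2252 = [0.0496 + 0.0380] / 0.2252 = 0.3891 → 0.39
d₂ = d₁ − σ√T = 0.3891 − 0.2252 = 0.1639 → 0.16
e^(−rT) = e^(−0.038·0.3333) = 0.9874
N(−d₂) = N(-0.16) = 0.4364;  N(−d₁) = N(-0.39) = 0.3483
P = 295·0.9874·0.4364 − 310·0.3483 = 127.1159 − 107.9730 = 19.1429

£19.14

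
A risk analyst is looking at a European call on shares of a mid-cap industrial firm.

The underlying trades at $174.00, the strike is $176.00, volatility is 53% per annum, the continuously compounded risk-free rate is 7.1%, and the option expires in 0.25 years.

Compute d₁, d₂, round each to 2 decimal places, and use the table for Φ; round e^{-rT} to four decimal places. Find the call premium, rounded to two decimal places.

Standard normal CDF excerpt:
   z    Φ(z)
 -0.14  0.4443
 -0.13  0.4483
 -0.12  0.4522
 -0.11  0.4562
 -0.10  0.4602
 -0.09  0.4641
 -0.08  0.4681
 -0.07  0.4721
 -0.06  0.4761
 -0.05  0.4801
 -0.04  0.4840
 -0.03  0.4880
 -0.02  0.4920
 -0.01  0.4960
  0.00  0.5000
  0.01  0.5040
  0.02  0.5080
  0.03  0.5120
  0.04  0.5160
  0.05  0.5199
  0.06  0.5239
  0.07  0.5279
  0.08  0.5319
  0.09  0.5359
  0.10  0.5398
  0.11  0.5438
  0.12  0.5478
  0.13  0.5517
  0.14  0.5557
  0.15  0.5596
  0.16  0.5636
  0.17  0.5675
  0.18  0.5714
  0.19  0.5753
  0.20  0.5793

$19.19

T = 0.25;  σ√T = 0.2650
d₁ = [ln(174/176) + (0.071 + 0.53²/2)·0.25] / 0.2650 = [-0.0114 + 0.0529] / 0.2650 = 0.1564 ⇒ 0.16
d₂ = d₁ − σ√T = 0.1564 − 0.2650 = -0.1086 ⇒ -0.11
exp(−rT) = exp(−0.071·0.25) = 0.9824
N(d₁) = N(0.16) = 0.5636;  N(d₂) = N(-0.11) = 0.4562
C = 174·0.5636 − 176·0.9824·0.4562 = 98.0664 − 78.8781 = 19.1883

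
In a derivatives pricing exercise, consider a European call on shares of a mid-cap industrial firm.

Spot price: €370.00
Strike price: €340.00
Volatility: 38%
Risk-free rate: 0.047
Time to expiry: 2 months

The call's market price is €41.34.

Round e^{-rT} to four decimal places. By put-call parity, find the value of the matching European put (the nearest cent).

€8.69

exp(−rT) = exp(−0.047·0.1667) = 0.9922
Put-call parity: C − P = S − K·e^(−rT) = 370 − 340·0.9922 = 370 − 337.3480 = 32.6520
P = C − (C − P) = 41.34 − (32.6520) = 8.6880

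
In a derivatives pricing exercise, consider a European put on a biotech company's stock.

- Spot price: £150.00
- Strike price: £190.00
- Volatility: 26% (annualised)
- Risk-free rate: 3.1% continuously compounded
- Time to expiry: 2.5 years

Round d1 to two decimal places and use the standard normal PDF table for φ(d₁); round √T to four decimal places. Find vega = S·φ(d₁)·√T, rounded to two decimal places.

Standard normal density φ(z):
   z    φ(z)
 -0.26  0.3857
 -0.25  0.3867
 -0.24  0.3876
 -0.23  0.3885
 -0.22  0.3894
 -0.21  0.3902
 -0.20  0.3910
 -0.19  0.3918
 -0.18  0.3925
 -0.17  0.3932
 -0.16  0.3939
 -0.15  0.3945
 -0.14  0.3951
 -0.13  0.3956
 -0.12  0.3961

93.09

T = 2.5;  σ√T = 0.4111
d₁ = [ln(150/190) + (0.031 + 0.26²/2)·2.5] / 0.4111 = [-0.2364 + 0.1620] / 0.4111 = -0.1810 → -0.18
√T = √2.5 = 1.5811
φ(d₁) = φ(-0.18) = 0.3925
vega = S·φ(d₁)·√T = 150·0.3925·1.5811 = 93.0873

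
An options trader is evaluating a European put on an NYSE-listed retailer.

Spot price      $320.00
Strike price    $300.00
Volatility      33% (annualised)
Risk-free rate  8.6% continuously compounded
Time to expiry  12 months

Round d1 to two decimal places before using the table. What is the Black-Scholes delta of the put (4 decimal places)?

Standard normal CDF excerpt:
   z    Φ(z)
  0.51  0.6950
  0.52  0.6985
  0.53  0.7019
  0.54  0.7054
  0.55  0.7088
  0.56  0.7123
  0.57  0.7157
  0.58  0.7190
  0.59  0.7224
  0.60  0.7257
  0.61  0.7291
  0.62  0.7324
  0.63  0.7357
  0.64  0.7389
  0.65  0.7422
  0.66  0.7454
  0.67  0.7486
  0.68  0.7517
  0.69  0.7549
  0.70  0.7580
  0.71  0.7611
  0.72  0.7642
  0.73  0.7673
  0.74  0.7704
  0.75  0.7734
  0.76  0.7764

σ√T = 0.33·√1 = 0.3300
d₁ = [ln(320/300) + (0.086 + 0.33²/2)·1] / 0.3300 = [0.0645 + 0.1404] / 0.3300 = 0.6212 ≈ 0.62
N(d₁) = N(0.62) = 0.7324
Δ_put = N(d₁) − 1 = 0.7324 − 1 = -0.2676

-0.2676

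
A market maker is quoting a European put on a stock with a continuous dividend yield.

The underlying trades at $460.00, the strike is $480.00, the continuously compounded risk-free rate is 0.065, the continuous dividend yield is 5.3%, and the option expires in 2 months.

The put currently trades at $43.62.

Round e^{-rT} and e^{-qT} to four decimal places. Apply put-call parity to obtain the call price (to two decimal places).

$24.76

exp(−qT) = exp(−0.053·0.1667) = 0.9912;  exp(−rT) = exp(−0.065·0.1667) = 0.9892
Put-call parity: C − P = S·e^(−qT) − K·e^(−rT) = 460·0.9912 − 480·0.9892 = 455.9520 − 474.8160 = -18.8640
C = P + (C − P) = 43.62 + (-18.8640) = 24.7560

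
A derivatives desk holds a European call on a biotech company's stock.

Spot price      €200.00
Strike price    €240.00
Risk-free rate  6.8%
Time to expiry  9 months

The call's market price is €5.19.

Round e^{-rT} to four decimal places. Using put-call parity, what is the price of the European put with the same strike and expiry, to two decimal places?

€33.26

e^(−rT) = e^(−0.068·0.75) = 0.9503
Put-call parity: C − P = S − K·e^(−rT) = 200 − 240·0.9503 = 200 − 228.0720 = -28.0720
P = C − (C − P) = 5.19 − (-28.0720) = 33.2620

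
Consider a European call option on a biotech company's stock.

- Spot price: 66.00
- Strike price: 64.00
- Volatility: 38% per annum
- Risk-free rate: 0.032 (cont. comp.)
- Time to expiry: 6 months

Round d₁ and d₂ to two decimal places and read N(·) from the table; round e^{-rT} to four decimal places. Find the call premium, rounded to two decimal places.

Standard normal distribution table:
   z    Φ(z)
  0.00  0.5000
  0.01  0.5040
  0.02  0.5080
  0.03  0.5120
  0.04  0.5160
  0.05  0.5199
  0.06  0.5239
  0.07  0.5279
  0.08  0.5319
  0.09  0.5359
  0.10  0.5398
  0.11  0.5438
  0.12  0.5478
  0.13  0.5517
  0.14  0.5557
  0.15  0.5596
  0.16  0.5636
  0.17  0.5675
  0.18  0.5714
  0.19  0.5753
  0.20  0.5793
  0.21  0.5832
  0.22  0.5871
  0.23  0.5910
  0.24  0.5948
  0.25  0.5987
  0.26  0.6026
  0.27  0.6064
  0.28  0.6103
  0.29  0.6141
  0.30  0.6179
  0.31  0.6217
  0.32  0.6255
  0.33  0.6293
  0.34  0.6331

T = 0.5;  σ√T = 0.2687
ln(S/K) + (r + σ²/2)T = ln(66/64) + (0.032 + 0.38²/2)·0.5 = 0.0308 + 0.0521 = 0.0829
d₁ = 0.0829 / 0.2687 = 0.3084 which rounds to 0.31
d₂ = d₁ − σ√T = 0.3084 − 0.2687 = 0.0397 which rounds to 0.04
exp(−rT) = exp(−0.032·0.5) = 0.9841
C = 66·N(0.31) − 64·0.9841·N(0.04) = 66·0.6217 − 64·0.9841·0.5160 = 41.0322 − 32.4989 = 8.5333

8.53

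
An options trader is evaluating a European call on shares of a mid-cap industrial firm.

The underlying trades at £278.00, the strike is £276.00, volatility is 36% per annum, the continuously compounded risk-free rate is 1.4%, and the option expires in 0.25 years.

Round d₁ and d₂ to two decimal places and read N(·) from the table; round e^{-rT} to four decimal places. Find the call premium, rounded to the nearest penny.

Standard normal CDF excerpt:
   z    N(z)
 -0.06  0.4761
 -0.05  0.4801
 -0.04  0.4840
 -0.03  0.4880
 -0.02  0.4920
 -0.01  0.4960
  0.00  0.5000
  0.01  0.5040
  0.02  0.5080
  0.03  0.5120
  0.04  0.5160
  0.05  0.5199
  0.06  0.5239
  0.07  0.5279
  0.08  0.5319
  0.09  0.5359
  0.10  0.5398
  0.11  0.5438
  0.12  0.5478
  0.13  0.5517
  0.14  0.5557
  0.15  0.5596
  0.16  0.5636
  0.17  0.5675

σ√T = 0.36 × 0.5000 = 0.1800
d₁ = [ln(278/276) + (0.014 + ½·0.36²)·0.25] / (σ√T) = (0.0072 + 0.0197) / 0.1800 = 0.1496 which rounds to 0.15
d₂ = 0.1496 − 0.1800 = -0.0304 which rounds to -0.03
e^(−rT) = e^(−0.014·0.25) = 0.9965
N(d₁) = N(0.15) = 0.5596;  N(d₂) = N(-0.03) = 0.4880
C = 278·0.5596 − 276·0.9965·0.4880 = 155.5688 − 134.2166 = 21.3522

£21.35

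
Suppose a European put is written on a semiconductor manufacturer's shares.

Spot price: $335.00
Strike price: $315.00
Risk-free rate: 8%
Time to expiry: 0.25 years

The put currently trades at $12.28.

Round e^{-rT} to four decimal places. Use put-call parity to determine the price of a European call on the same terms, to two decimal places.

e^(−rT) = e^(−0.08·0.25) = 0.9802
Put-call parity: C − P = S − K·e^(−rT) = 335 − 315·0.9802 = 335 − 308.7630 = 26.2370
C = P + (C − P) = 12.28 + (26.2370) = 38.5170

$38.52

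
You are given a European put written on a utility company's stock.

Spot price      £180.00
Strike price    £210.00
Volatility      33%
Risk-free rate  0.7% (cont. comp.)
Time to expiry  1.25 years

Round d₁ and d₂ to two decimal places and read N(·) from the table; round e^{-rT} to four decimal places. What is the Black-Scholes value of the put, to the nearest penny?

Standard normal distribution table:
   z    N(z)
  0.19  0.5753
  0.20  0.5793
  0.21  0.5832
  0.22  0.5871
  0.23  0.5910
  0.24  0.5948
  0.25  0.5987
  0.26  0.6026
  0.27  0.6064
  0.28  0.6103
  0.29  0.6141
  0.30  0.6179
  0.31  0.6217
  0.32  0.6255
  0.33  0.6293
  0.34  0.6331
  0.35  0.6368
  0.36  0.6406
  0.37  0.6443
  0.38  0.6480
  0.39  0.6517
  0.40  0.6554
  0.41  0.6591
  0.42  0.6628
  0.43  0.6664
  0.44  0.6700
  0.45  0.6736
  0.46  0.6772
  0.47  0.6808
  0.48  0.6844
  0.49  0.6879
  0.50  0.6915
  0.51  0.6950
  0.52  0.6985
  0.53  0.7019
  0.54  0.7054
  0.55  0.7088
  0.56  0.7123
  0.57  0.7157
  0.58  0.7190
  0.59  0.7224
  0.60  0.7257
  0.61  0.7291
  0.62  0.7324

σ√T = 0.33·√1.25 = 0.3690
d₁ = [ln(180/210) + (0.007 + 0.33²/2)·1.25] / 0.3690 = [-0.1542 + 0.0768] / 0.3690 = -0.2096 which rounds to -0.21
d₂ = d₁ − σ√T = -0.2096 − 0.3690 = -0.5786 which rounds to -0.58
e^(−rT) = e^(−0.007·1.25) = 0.9913
P = 210·0.9913·N(0.58) − 180·N(0.21) = 210·0.9913·0.7190 − 180·0.5832 = 149.6764 − 104.9760 = 44.7004

£44.70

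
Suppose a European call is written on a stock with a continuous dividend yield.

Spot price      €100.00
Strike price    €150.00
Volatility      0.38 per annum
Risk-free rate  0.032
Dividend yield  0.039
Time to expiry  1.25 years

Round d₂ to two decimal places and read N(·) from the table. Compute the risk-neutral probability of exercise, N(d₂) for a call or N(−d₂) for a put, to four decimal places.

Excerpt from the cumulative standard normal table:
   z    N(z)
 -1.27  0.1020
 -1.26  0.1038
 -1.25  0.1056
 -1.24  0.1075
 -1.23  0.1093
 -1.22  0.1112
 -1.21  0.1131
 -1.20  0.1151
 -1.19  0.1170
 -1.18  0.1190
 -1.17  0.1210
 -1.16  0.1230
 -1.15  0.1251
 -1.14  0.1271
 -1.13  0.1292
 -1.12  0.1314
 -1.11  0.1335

T = 1.25;  σ√T = 0.4249
d₁ = [ln(100/150) + (0.032 − 0.039 + ½·0.38²)·1.25] / (σ√T) = (-0.4055 + 0.0815) / 0.4249 = -0.7625 → -0.76
d₂ = -0.7625 − 0.4249 = -1.1874 → -1.19
Pr(exercise) under Q = N(d₂) = 0.1170

0.1170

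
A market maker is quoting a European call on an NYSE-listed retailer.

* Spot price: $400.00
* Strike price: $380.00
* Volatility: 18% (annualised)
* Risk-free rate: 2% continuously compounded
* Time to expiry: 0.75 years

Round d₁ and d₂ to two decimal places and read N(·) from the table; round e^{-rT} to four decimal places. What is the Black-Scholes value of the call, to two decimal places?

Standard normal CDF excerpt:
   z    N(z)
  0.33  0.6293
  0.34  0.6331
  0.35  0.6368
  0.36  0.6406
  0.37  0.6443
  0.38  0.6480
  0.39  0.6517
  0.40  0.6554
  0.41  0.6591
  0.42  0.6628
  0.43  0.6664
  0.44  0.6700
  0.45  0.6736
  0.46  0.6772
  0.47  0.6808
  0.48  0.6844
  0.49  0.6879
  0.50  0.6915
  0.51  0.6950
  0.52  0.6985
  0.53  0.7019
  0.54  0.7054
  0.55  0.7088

$38.22

σ√T = 0.18·√0.75 = 0.1559
d₁ = [ln(400/380) + (0.02 + ½·0.18²)·0.75] / (σ√T) = (0.0513 + 0.0271) / 0.1559 = 0.5032 → 0.50
d₂ = 0.5032 − 0.1559 = 0.3473 → 0.35
exp(−rT) = exp(−0.02·0.75) = 0.9851
C = 400·N(0.50) − 380·0.9851·N(0.35) = 400·0.6915 − 380·0.9851·0.6368 = 276.6000 − 238.3784 = 38.2216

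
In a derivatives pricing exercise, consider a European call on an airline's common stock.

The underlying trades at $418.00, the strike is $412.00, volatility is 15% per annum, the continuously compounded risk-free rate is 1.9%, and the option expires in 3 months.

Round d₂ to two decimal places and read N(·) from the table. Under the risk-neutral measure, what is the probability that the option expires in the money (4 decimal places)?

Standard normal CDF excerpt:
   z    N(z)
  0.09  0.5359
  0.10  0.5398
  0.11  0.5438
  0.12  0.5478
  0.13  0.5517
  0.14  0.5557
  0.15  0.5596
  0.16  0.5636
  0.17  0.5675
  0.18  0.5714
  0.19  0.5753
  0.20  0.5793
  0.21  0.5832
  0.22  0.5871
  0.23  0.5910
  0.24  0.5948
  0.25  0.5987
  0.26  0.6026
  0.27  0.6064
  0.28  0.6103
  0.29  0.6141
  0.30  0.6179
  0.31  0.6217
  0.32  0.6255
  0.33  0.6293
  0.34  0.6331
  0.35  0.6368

σ√T = 0.15·√0.25 = 0.0750
d₁ = [ln(418/412) + (0.019 + 0.15²/2)·0.25] / 0.0750 = [0.0145 + 0.0076] / 0.0750 = 0.2936 which rounds to 0.29
d₂ = d₁ − σ√T = 0.2936 − 0.0750 = 0.2186 which rounds to 0.22
Risk-neutral Pr[S_T > K] = N(d₂) = N(0.22) = 0.5871

0.5871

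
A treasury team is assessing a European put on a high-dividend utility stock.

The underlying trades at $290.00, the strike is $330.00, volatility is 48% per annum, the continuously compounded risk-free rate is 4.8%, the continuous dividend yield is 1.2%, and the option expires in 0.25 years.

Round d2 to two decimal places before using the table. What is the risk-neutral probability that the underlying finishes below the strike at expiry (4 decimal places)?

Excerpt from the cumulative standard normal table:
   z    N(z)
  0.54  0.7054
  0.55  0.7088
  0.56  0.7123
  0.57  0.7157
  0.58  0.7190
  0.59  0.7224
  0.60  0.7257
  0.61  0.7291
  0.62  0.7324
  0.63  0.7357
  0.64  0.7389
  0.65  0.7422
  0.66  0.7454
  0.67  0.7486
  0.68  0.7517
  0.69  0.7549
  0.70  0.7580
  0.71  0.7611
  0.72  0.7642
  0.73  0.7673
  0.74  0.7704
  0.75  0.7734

0.7324

σ√T = 0.48 × 0.5000 = 0.2400
d₁ = [ln(290/330) + (0.048 − 0.012 + 0.48²/2)·0.25] / 0.2400 = [-0.1292 + 0.0378] / 0.2400 = -0.3809 ≈ -0.38
d₂ = d₁ − σ√T = -0.3809 − 0.2400 = -0.6209 ≈ -0.62
Risk-neutral Pr[S_T < K] = N(−d₂) = N(0.62) = 0.7324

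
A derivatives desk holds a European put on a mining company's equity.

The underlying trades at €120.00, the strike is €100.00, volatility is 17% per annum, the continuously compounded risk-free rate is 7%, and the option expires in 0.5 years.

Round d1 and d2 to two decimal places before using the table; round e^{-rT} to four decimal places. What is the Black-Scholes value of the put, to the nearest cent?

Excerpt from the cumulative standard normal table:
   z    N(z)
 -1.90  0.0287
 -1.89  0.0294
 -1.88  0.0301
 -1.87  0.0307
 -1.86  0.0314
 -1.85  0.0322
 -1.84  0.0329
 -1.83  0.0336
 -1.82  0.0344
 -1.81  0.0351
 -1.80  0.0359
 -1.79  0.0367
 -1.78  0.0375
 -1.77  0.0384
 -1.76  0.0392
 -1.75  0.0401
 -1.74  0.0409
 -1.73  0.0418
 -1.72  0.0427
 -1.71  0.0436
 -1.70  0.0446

€0.19

T = 0.5;  σ√T = 0.1202
d₁ = [ln(120/100) + (0.07 + 0.17²/2)·0.5] / 0.1202 = [0.1823 + 0.0422] / 0.1202 = 1.8680 ≈ 1.87
d₂ = d₁ − σ√T = 1.8680 − 0.1202 = 1.7478 ≈ 1.75
e^(−rT) = e^(−0.07·0.5) = 0.9656
N(−d₂) = N(-1.75) = 0.0401;  N(−d₁) = N(-1.87) = 0.0307
P = 100·0.9656·0.0401 − 120·0.0307 = 3.8721 − 3.6840 = 0.1881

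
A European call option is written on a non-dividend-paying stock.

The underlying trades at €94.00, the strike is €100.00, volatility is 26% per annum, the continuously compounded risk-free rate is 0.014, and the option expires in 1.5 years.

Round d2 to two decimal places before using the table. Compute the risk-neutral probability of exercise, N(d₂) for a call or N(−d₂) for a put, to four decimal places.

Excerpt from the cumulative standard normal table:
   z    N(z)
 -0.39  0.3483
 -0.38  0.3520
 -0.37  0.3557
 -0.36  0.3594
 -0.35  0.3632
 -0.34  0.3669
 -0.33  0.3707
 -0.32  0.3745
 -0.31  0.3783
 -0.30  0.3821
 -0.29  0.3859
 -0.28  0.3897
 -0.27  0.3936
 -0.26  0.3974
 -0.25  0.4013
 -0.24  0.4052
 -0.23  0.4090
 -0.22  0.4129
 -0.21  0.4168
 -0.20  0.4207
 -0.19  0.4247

σ√T = 0.26·√1.5 = 0.3184
d₁ = [ln(94/100) + (0.014 + 0.26²/2)·1.5] / 0.3184 = [-0.0619 + 0.0717] / 0.3184 = 0.0309 → 0.03
d₂ = d₁ − σ√T = 0.0309 − 0.3184 = -0.2876 → -0.29
Pr(exercise) under Q = N(d₂) = 0.3859

0.3859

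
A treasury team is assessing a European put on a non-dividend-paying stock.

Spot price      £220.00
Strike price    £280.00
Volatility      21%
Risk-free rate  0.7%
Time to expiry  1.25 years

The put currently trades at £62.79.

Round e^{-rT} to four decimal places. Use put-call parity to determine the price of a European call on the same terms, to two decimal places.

£5.23

exp(−rT) = exp(−0.007·1.25) = 0.9913
Put-call parity: C − P = S − K·e^(−rT) = 220 − 280·0.9913 = 220 − 277.5640 = -57.5640
C = P + (C − P) = 62.79 + (-57.5640) = 5.2260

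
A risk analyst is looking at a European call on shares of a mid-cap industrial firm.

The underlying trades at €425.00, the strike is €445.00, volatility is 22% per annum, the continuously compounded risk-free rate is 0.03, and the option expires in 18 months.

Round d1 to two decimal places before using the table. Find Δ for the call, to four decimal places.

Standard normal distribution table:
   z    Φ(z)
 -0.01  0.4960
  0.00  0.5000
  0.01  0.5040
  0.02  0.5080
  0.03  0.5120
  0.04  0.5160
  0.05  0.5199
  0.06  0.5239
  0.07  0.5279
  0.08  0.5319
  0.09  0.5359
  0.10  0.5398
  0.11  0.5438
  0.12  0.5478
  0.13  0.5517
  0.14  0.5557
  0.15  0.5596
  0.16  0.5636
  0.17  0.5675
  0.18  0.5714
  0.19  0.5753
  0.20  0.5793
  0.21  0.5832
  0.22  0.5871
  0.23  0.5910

T = 1.5;  σ√T = 0.2694
ln(S/K) + (r + σ²/2)T = ln(425/445) + (0.03 + 0.22²/2)·1.5 = -0.0460 + 0.0813 = 0.0353
d₁ = 0.0353 / 0.2694 = 0.1311 → 0.13
N(d₁) = N(0.13) = 0.5517
Δ_call = N(d₁) = 0.5517

0.5517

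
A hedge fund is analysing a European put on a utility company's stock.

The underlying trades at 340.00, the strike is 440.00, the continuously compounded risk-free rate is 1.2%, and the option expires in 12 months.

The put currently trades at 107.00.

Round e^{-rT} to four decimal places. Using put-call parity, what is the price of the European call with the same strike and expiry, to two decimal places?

e^(−rT) = e^(−0.012·1) = 0.9881
Put-call parity: C − P = S − K·e^(−rT) = 340 − 440·0.9881 = 340 − 434.7640 = -94.7640
C = P + (C − P) = 107.00 + (-94.7640) = 12.2360

12.24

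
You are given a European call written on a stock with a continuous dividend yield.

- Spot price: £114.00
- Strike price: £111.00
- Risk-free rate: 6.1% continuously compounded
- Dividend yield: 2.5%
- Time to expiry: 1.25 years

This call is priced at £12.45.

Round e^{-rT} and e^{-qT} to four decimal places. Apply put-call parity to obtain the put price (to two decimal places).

exp(−qT) = exp(−0.025·1.25) = 0.9692;  exp(−rT) = exp(−0.061·1.25) = 0.9266
Put-call parity: C − P = S·e^(−qT) − K·e^(−rT) = 114·0.9692 − 111·0.9266 = 110.4888 − 102.8526 = 7.6362
P = C − (C − P) = 12.45 − (7.6362) = 4.8138

£4.81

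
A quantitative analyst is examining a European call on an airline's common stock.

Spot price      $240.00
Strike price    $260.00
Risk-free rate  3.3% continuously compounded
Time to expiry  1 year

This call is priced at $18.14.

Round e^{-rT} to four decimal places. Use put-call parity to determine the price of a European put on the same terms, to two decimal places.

$29.69

e^(−rT) = e^(−0.033·1) = 0.9675
Put-call parity: C − P = S − K·e^(−rT) = 240 − 260·0.9675 = 240 − 251.5500 = -11.5500
P = C − (C − P) = 18.14 − (-11.5500) = 29.6900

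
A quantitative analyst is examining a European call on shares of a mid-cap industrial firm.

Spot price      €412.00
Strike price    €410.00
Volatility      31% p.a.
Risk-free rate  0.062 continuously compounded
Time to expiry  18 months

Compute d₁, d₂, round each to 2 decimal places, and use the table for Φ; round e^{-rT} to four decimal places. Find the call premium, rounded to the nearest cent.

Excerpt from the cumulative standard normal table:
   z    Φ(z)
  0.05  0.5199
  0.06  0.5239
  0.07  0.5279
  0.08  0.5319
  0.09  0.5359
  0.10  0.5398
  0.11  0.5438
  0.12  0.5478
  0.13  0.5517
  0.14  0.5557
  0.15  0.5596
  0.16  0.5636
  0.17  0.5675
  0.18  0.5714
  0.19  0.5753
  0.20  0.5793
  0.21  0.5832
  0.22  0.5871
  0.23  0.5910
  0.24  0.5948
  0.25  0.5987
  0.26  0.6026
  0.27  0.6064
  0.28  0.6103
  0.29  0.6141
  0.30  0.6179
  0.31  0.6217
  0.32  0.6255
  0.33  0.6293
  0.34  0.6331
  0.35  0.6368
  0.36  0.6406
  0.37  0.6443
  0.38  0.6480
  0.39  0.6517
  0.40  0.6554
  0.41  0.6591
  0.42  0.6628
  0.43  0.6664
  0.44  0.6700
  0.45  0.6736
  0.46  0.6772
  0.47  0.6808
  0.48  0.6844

T = 1.5;  σ√T = 0.3797
d₁ = [ln(412/410) + (0.062 + ½·0.31²)·1.5] / (σ√T) = (0.0049 + 0.1651) / 0.3797 = 0.4476 which rounds to 0.45
d₂ = 0.4476 − 0.3797 = 0.0679 which rounds to 0.07
exp(−rT) = exp(−0.062·1.5) = 0.9112
N(d₁) = N(0.45) = 0.6736;  N(d₂) = N(0.07) = 0.5279
C = 412·0.6736 − 410·0.9112·0.5279 = 277.5232 − 197.2192 = 80.3040

€80.30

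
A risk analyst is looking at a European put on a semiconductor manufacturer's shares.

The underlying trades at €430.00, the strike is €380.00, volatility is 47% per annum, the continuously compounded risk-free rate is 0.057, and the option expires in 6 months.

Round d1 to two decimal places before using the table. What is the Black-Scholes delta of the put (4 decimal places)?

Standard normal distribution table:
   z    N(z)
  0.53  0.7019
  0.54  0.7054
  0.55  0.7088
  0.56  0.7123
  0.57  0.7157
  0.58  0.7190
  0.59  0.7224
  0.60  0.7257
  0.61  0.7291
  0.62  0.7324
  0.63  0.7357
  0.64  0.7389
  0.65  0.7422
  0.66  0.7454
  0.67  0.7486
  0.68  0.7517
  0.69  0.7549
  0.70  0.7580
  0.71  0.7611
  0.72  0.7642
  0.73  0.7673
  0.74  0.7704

σ√T = 0.47 × 0.7071 = 0.3323
d₁ = [ln(430/380) + (0.057 + ½·0.47²)·0.5] / (σ√T) = (0.1236 + 0.0837) / 0.3323 = 0.6239 → 0.62
N(d₁) = N(0.62) = 0.7324
Δ_put = N(d₁) − 1 = 0.7324 − 1 = -0.2676

-0.2676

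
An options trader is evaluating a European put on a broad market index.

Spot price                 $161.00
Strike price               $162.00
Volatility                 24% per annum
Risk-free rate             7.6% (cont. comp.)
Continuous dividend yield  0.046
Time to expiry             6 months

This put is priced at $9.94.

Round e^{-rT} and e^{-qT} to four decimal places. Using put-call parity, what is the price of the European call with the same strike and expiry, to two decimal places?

e^(−qT) = e^(−0.046·0.5) = 0.9773;  e^(−rT) = e^(−0.076·0.5) = 0.9627
Put-call parity: C − P = S·e^(−qT) − K·e^(−rT) = 161·0.9773 − 162·0.9627 = 157.3453 − 155.9574 = 1.3879
C = P + (C − P) = 9.94 + (1.3879) = 11.3279

$11.33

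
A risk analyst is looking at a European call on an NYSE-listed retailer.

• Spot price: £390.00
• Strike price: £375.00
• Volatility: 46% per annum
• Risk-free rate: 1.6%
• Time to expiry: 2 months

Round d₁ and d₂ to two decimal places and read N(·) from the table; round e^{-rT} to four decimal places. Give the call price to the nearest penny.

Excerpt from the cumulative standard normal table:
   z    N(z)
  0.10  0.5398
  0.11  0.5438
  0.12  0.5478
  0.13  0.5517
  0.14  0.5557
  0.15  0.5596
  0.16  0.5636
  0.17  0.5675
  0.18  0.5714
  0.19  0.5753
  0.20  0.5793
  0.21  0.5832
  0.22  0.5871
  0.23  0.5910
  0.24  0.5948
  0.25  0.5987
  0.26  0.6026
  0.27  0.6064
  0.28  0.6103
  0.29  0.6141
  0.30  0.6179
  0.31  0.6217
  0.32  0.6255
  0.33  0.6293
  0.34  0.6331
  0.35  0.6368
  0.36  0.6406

σ√T = 0.46 × 0.4082 = 0.1878
ln(S/K) + (r + σ²/2)T = ln(390/375) + (0.016 + 0.46²/2)·0.1667 = 0.0392 + 0.0203 = 0.0595
d₁ = 0.0595 / 0.1878 = 0.3169 ⇒ 0.32
d₂ = d₁ − σ√T = 0.3169 − 0.1878 = 0.1292 ⇒ 0.13
exp(−rT) = exp(−0.016·0.1667) = 0.9973
N(d₁) = N(0.32) = 0.6255;  N(d₂) = N(0.13) = 0.5517
C = 390·0.6255 − 375·0.9973·0.5517 = 243.9450 − 206.3289 = 37.6161

£37.62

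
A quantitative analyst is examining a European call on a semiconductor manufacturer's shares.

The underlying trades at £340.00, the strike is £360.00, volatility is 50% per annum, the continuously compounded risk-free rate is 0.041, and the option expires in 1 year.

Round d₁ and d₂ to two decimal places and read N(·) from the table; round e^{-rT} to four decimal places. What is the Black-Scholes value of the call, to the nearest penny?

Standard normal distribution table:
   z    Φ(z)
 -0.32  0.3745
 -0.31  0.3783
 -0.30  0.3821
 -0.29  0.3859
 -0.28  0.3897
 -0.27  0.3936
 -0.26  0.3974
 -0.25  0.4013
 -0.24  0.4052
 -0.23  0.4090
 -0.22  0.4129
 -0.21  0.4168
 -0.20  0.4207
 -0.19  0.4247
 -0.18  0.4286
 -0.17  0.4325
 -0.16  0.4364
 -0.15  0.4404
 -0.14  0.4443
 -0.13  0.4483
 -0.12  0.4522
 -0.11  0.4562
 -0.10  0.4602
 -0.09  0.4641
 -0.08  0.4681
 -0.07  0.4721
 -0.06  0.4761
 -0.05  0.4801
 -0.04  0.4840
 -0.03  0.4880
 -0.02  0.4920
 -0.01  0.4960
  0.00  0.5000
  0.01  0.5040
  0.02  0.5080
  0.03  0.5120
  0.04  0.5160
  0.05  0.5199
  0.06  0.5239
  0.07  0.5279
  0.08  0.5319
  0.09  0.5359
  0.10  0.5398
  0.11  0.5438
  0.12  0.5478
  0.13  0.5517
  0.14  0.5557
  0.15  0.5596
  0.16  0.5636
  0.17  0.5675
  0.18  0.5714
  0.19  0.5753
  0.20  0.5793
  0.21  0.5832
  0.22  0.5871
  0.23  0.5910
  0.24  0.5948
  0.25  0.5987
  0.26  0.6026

£64.96

σ√T = 0.5·√1 = 0.5000
d₁ = [ln(340/360) + (0.041 + 0.5²/2)·1] / 0.5000 = [-0.0572 + 0.1660] / 0.5000 = 0.2177 ⇒ 0.22
d₂ = d₁ − σ√T = 0.2177 − 0.5000 = -0.2823 ⇒ -0.28
e^(−rT) = e^(−0.041·1) = 0.9598
N(d₁) = N(0.22) = 0.5871;  N(d₂) = N(-0.28) = 0.3897
C = 340·0.5871 − 360·0.9598·0.3897 = 199.6140 − 134.6523 = 64.9617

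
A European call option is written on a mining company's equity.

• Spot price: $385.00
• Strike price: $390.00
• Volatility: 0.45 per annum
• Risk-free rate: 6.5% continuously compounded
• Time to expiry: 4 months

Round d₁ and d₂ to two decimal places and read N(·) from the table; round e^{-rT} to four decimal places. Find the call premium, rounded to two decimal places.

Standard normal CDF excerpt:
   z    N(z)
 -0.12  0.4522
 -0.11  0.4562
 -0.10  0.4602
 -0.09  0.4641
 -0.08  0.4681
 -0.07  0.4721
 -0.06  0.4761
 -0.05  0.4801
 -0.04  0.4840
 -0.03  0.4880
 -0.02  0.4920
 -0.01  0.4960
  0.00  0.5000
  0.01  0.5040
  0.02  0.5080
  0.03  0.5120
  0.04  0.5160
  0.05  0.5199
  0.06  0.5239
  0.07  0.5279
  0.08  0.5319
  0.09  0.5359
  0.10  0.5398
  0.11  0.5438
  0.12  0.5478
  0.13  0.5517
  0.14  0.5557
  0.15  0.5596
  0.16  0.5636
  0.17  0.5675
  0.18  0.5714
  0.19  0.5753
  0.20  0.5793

σ√T = 0.45·√0.3333 = 0.2598
ln(S/K) + (r + σ²/2)T = ln(385/390) + (0.065 + 0.45²/2)·0.3333 = -0.0129 + 0.0554 = 0.0425
d₁ = 0.0425 / 0.2598 = 0.1636 which rounds to 0.16
d₂ = d₁ − σ√T = 0.1636 − 0.2598 = -0.0962 which rounds to -0.10
e^(−rT) = e^(−0.065·0.3333) = 0.9786
N(d₁) = N(0.16) = 0.5636;  N(d₂) = N(-0.10) = 0.4602
C = 385·0.5636 − 390·0.9786·0.4602 = 216.9860 − 175.6372 = 41.3488

$41.35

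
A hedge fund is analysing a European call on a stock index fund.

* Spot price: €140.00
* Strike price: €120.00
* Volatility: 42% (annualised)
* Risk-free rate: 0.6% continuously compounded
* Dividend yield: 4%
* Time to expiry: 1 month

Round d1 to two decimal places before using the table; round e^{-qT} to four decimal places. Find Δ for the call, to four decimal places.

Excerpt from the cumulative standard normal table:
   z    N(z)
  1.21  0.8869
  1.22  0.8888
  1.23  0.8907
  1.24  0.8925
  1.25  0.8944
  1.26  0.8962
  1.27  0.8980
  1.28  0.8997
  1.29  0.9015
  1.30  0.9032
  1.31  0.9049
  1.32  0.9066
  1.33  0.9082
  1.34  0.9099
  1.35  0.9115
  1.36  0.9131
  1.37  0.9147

0.9019

σ√T = 0.42·√0.08333 = 0.1212
d₁ = [ln(140/120) + (0.006 − 0.04 + 0.42²/2)·0.08333] / 0.1212 = [0.1542 + 0.0045] / 0.1212 = 1.3087 → 1.31
N(d₁) = N(1.31) = 0.9049
Δ_call = e^(−qT)·N(d₁) = 0.9967·0.9049 = 0.9019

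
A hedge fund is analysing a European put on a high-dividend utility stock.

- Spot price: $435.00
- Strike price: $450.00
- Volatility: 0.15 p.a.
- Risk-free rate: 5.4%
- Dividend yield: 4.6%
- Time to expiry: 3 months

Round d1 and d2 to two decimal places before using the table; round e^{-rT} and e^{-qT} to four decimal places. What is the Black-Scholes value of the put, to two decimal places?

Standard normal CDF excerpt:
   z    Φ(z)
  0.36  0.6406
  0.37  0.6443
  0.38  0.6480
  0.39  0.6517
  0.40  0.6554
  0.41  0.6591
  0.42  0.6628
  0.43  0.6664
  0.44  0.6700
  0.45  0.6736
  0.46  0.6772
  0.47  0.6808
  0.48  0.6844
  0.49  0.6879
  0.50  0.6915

$20.40

T = 0.25;  σ√T = 0.0750
d₁ = [ln(435/450) + (0.054 − 0.046 + 0.15²/2)·0.25] / 0.0750 = [-0.0339 + 0.0048] / 0.0750 = -0.3879 which rounds to -0.39
d₂ = d₁ − σ√T = -0.3879 − 0.0750 = -0.4629 which rounds to -0.46
exp(−qT) = exp(−0.046·0.25) = 0.9886;  exp(−rT) = exp(−0.054·0.25) = 0.9866
N(−d₂) = N(0.46) = 0.6772;  N(−d₁) = N(0.39) = 0.6517
P = 450·0.9866·0.6772 − 435·0.9886·0.6517 = 300.6565 − 280.2577 = 20.3988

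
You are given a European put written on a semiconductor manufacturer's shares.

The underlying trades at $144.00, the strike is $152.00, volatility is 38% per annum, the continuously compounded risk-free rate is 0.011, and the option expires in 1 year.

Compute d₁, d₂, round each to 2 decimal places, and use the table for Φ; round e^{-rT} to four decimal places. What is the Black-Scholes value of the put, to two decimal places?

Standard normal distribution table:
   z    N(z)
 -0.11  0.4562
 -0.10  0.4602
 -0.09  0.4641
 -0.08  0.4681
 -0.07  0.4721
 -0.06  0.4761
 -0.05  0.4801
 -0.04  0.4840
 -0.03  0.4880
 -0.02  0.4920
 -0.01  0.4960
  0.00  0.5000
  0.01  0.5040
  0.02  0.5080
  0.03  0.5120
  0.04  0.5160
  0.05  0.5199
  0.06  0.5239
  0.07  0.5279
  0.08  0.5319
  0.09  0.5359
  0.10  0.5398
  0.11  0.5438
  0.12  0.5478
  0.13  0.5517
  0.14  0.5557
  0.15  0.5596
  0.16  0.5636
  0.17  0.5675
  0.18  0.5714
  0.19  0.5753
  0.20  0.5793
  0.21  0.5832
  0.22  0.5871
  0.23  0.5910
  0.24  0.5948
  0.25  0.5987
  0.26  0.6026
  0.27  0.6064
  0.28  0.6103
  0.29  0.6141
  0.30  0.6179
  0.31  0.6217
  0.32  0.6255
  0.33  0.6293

$25.49

σ√T = 0.38·√1 = 0.3800
d₁ = [ln(144/152) + (0.011 + ½·0.38²)·1] / (σ√T) = (-0.0541 + 0.0832) / 0.3800 = 0.0767 which rounds to 0.08
d₂ = 0.0767 − 0.3800 = -0.3033 which rounds to -0.30
e^(−rT) = e^(−0.011·1) = 0.9891
N(−d₂) = N(0.30) = 0.6179;  N(−d₁) = N(-0.08) = 0.4681
P = 152·0.9891·0.6179 − 144·0.4681 = 92.8971 − 67.4064 = 25.4907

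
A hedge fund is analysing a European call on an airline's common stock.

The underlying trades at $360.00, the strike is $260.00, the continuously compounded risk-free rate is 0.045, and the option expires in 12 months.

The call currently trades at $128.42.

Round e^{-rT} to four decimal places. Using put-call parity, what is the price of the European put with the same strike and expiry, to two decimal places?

exp(−rT) = exp(−0.045·1) = 0.9560
Put-call parity: C − P = S − K·e^(−rT) = 360 − 260·0.9560 = 360 − 248.5600 = 111.4400
P = C − (C − P) = 128.42 − (111.4400) = 16.9800

$16.98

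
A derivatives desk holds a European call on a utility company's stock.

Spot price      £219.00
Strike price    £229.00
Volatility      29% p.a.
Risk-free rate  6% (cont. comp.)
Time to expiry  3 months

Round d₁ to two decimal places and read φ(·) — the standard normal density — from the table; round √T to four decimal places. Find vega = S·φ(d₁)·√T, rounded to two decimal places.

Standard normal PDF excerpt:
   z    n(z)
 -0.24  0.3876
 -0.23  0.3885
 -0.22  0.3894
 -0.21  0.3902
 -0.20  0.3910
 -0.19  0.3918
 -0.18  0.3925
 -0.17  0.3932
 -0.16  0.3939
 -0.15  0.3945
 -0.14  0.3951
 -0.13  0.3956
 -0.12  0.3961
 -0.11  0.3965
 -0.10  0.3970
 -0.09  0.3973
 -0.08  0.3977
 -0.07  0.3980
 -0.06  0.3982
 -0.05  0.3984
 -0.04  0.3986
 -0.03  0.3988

43.32

σ√T = 0.29·√0.25 = 0.1450
d₁ = [ln(219/229) + (0.06 + 0.29²/2)·0.25] / 0.1450 = [-0.0447 + 0.0255] / 0.1450 = -0.1320 ≈ -0.13
√T = √0.25 = 0.5000
φ(d₁) = φ(-0.13) = 0.3956
vega = S·φ(d₁)·√T = 219·0.3956·0.5000 = 43.3182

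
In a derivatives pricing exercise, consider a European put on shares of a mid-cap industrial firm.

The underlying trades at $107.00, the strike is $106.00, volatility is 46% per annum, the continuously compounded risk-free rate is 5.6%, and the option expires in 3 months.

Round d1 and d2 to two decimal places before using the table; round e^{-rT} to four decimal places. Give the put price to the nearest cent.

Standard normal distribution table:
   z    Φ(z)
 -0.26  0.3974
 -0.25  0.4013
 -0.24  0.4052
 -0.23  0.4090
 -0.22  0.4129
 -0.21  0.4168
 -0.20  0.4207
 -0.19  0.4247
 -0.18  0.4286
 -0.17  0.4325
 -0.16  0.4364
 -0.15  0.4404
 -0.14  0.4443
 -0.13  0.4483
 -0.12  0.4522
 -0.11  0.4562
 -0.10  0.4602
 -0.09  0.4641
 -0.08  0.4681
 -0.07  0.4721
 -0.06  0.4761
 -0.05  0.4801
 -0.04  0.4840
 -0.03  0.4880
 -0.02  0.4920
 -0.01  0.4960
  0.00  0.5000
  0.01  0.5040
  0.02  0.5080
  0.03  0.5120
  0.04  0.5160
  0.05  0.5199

σ√T = 0.46 × 0.5000 = 0.2300
d₁ = [ln(107/106) + (0.056 + 0.46²/2)·0.25] / 0.2300 = [0.0094 + 0.0404] / 0.2300 = 0.2167 ≈ 0.22
d₂ = d₁ − σ√T = 0.2167 − 0.2300 = -0.0133 ≈ -0.01
exp(−rT) = exp(−0.056·0.25) = 0.9861
P = 106·0.9861·N(0.01) − 107·N(-0.22) = 106·0.9861·0.5040 − 107·0.4129 = 52.6814 − 44.1803 = 8.5011

$8.50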